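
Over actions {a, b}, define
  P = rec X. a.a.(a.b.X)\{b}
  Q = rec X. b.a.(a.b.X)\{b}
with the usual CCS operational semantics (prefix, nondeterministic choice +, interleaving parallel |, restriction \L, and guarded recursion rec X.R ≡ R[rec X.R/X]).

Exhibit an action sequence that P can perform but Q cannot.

a

Reachable graph of P (4 states):
  u0 = rec X. a.a.(a.b.X)\{b} | ··a··> u1
  u1 = a.(a.b.(rec X. a.a.(a.b.X)\{b}))\{b} | ··a··> u2
  u2 = (a.b.(rec X. a.a.(a.b.X)\{b}))\{b} | ··a··> u3
  u3 = (b.(rec X. a.a.(a.b.X)\{b}))\{b} | deadlocked
Reachable graph of Q (4 states):
  v0 = rec X. b.a.(a.b.X)\{b} | ··b··> v1
  v1 = a.(a.b.(rec X. b.a.(a.b.X)\{b}))\{b} | ··a··> v2
  v2 = (a.b.(rec X. b.a.(a.b.X)\{b}))\{b} | ··a··> v3
  v3 = (b.(rec X. b.a.(a.b.X)\{b}))\{b} | deadlocked
Executing a from P (initial set {u0}):
  after a @ step 1: {u1}
  P completes σ.
Executing a from Q (initial set {v0}):
  after a @ step 1: ∅  — Q cannot continue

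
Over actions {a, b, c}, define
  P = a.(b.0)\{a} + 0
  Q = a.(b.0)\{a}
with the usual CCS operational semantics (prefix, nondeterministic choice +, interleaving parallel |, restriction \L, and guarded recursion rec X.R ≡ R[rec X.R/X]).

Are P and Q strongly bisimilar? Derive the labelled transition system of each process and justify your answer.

bisimilar

Reachable graph of P (3 states):
  p0 = a.(b.0)\{a} + 0 | —a→ p1
  p1 = (b.0)\{a} | —b→ p2
  p2 = 0\{a} | ∅
Reachable graph of Q (3 states):
  q0 = a.(b.0)\{a} | —a→ q1
  q1 = (b.0)\{a} | —b→ q2
  q2 = 0\{a} | ∅
Partition-refinement fixed point:
  B0 = {p0, q0}
  B1 = {p1, q1}
  B2 = {p2, q2}
p0 ∈ B0, q0 ∈ B0 → same block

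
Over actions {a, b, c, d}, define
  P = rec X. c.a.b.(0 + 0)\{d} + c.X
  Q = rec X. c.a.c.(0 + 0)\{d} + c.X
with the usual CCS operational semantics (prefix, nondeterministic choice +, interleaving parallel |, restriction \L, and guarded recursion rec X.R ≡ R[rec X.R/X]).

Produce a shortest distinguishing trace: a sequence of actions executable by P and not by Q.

cab

Reachable graph of P (4 states):
  m0 = rec X. c.a.b.(0 + 0)\{d} + c.X → =c=> m0, =c=> m1
  m1 = a.b.(0 + 0)\{d} → =a=> m2
  m2 = b.(0 + 0)\{d} → =b=> m3
  m3 = (0 + 0)\{d} → ·
Reachable graph of Q (4 states):
  n0 = rec X. c.a.c.(0 + 0)\{d} + c.X → =c=> n0, =c=> n1
  n1 = a.c.(0 + 0)\{d} → =a=> n2
  n2 = c.(0 + 0)\{d} → =c=> n3
  n3 = (0 + 0)\{d} → ·
Trace ⟨cab⟩ through P, begin at {m0}:
  after c @ step 1: {m0, m1}
  after a @ step 2: {m2}
  after b @ step 3: {m3}
  ✓ P
Trace ⟨cab⟩ through Q, begin at {n0}:
  after c @ step 1: {n0, n1}
  after a @ step 2: {n2}
  after b @ step 3: no successor for Q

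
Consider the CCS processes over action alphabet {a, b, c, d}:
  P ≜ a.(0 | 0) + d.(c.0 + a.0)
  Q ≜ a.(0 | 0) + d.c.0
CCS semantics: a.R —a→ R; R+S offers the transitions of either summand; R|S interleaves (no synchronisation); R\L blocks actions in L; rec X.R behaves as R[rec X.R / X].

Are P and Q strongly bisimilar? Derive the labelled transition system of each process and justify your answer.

Reachable graph of P (4 states):
  p0 = a.(0 | 0) + d.(c.0 + a.0) has moves =a=> p1, =d=> p2
  p1 = 0 | 0 has moves ·
  p2 = c.0 + a.0 has moves =a=> p3, =c=> p3
  p3 = 0 has moves ·
Reachable graph of Q (4 states):
  q0 = a.(0 | 0) + d.c.0 has moves =a=> q1, =d=> q2
  q1 = 0 | 0 has moves ·
  q2 = c.0 has moves =c=> q3
  q3 = 0 has moves ·
Partition-refinement fixed point:
  B0 = {p0}
  B1 = {p1, p3, q1, q3}
  B2 = {p2}
  B3 = {q0}
  B4 = {q2}
p0 ∈ B0, q0 ∈ B3 → different blocks

P ≁ Q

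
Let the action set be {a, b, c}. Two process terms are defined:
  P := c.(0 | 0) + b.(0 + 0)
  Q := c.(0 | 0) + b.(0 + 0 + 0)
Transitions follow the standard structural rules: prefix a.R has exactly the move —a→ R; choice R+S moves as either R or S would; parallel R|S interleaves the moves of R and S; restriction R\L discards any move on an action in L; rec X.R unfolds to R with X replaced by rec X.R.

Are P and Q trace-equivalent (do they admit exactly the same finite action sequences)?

Reachable graph of P (3 states):
  p0 = c.(0 | 0) + b.(0 + 0) ⊢ -b-> p1, -c-> p2
  p1 = 0 + 0 ⊢ (no moves)
  p2 = 0 | 0 ⊢ (no moves)
Reachable graph of Q (3 states):
  q0 = c.(0 | 0) + b.(0 + 0 + 0) ⊢ -b-> q1, -c-> q2
  q1 = 0 + 0 + 0 ⊢ (no moves)
  q2 = 0 | 0 ⊢ (no moves)
Bisimilarity quotient blocks:
  B0 = {p0, q0}
  B1 = {p1, p2, q1, q2}
p0 ∈ B0, q0 ∈ B0 → same block
Bisimilar ⇒ trace-equivalent.

YES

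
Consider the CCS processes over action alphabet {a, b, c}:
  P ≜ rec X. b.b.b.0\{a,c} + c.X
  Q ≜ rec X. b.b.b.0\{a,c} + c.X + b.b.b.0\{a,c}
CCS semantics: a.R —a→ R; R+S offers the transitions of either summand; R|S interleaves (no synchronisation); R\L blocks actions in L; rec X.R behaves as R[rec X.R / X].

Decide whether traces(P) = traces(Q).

LTS(P): 4 reachable states
  s0 = rec X. b.b.b.0\{a,c} + c.X | =b=> s1, =c=> s0
  s1 = b.b.0\{a,c} | =b=> s2
  s2 = b.0\{a,c} | =b=> s3
  s3 = 0\{a,c} | (no moves)
LTS(Q): 4 reachable states
  t0 = rec X. b.b.b.0\{a,c} + c.X + b.b.b.0\{a,c} | =b=> t1, =c=> t0
  t1 = b.b.0\{a,c} | =b=> t2
  t2 = b.0\{a,c} | =b=> t3
  t3 = 0\{a,c} | (no moves)
Coarsest stable partition (strong bisimilarity classes):
  B0 = {s0, t0}
  B1 = {s1, t1}
  B2 = {s2, t2}
  B3 = {s3, t3}
s0 ∈ B0, t0 ∈ B0 → same block
Bisimilar ⇒ trace-equivalent.

trace-equivalent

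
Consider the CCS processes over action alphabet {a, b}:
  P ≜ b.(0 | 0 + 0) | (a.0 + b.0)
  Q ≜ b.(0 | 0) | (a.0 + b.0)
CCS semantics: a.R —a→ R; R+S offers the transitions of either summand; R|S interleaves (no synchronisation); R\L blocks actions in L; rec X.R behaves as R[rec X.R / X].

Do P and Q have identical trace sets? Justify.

LTS(P): 4 reachable states
  m0 = b.(0 | 0 + 0) | (a.0 + b.0) :: -a-> m1, -b-> m1, -b-> m2
  m1 = b.(0 | 0 + 0) | 0 :: -b-> m3
  m2 = (0 | 0 + 0) | (a.0 + b.0) :: -a-> m3, -b-> m3
  m3 = (0 | 0 + 0) | 0 :: ∅
LTS(Q): 4 reachable states
  n0 = b.(0 | 0) | (a.0 + b.0) :: -a-> n1, -b-> n1, -b-> n2
  n1 = b.(0 | 0) | 0 :: -b-> n3
  n2 = 0 | 0 | (a.0 + b.0) :: -a-> n3, -b-> n3
  n3 = 0 | 0 | 0 :: ∅
Bisimilarity quotient blocks:
  B0 = {m0, n0}
  B1 = {m1, n1}
  B2 = {m3, n3}
  B3 = {m2, n2}
m0 ∈ B0, n0 ∈ B0 → same block
Bisimilar ⇒ trace-equivalent.

traces(P) = traces(Q)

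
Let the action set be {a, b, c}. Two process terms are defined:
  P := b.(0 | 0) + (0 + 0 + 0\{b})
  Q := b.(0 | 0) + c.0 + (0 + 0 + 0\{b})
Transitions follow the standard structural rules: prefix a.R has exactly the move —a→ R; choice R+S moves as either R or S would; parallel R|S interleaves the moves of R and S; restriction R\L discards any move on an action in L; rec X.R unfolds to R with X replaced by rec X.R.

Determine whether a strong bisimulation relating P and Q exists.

not bisimilar

P's transition system — 2 states:
  m0 = b.(0 | 0) + (0 + 0 + 0\{b}) → -b-> m1
  m1 = 0 | 0 → (no moves)
Q's transition system — 3 states:
  n0 = b.(0 | 0) + c.0 + (0 + 0 + 0\{b}) → -b-> n1, -c-> n2
  n1 = 0 | 0 → (no moves)
  n2 = 0 → (no moves)
Partition-refinement fixed point:
  B0 = {m0}
  B1 = {m1, n1, n2}
  B2 = {n0}
m0 ∈ B0, n0 ∈ B2 → different blocks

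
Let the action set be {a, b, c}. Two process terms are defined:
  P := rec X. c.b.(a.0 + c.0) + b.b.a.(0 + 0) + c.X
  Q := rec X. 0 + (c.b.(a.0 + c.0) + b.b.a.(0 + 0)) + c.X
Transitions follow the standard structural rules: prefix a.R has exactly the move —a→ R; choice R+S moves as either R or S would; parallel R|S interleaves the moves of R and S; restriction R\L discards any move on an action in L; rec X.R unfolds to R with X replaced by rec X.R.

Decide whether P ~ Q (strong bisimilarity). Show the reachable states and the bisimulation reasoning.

P's transition system — 7 states:
  m0 = rec X. c.b.(a.0 + c.0) + b.b.a.(0 + 0) + c.X has moves =b=> m1, =c=> m0, =c=> m2
  m1 = b.a.(0 + 0) has moves =b=> m3
  m2 = b.(a.0 + c.0) has moves =b=> m4
  m3 = a.(0 + 0) has moves =a=> m5
  m4 = a.0 + c.0 has moves =a=> m6, =c=> m6
  m5 = 0 + 0 has moves (no moves)
  m6 = 0 has moves (no moves)
Q's transition system — 7 states:
  n0 = rec X. 0 + (c.b.(a.0 + c.0) + b.b.a.(0 + 0)) + c.X has moves =b=> n1, =c=> n0, =c=> n2
  n1 = b.a.(0 + 0) has moves =b=> n3
  n2 = b.(a.0 + c.0) has moves =b=> n4
  n3 = a.(0 + 0) has moves =a=> n5
  n4 = a.0 + c.0 has moves =a=> n6, =c=> n6
  n5 = 0 + 0 has moves (no moves)
  n6 = 0 has moves (no moves)
Bisimilarity quotient blocks:
  B0 = {m0, n0}
  B1 = {m1, n1}
  B2 = {m3, n3}
  B3 = {m5, m6, n5, n6}
  B4 = {m2, n2}
  B5 = {m4, n4}
m0 ∈ B0, n0 ∈ B0 → same block

YES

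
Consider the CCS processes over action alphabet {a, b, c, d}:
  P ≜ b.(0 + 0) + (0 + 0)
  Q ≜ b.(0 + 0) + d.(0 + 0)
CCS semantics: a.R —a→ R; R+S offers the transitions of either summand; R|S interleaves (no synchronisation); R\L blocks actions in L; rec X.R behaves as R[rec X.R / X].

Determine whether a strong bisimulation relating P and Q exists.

Reachable graph of P (2 states):
  s0 = b.(0 + 0) + (0 + 0) :: =b=> s1
  s1 = 0 + 0 :: ·
Reachable graph of Q (2 states):
  t0 = b.(0 + 0) + d.(0 + 0) :: =b=> t1, =d=> t1
  t1 = 0 + 0 :: ·
Partition-refinement fixed point:
  B0 = {s0}
  B1 = {s1, t1}
  B2 = {t0}
s0 ∈ B0, t0 ∈ B2 → different blocks

not bisimilar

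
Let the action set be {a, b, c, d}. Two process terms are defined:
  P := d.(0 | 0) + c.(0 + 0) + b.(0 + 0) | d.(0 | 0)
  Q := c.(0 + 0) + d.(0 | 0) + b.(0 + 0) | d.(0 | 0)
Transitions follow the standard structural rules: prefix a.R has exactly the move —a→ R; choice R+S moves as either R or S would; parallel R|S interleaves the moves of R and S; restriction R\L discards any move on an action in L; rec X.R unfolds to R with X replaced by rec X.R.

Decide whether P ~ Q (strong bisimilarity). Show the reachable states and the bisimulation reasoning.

bisimilar

Reachable graph of P (6 states):
  s0 = d.(0 | 0) + c.(0 + 0) + b.(0 + 0) | d.(0 | 0) → =b=> s1, =c=> s2, =d=> s3, =d=> s4
  s1 = (0 + 0) | d.(0 | 0) → =d=> s5
  s2 = 0 + 0 → ·
  s3 = 0 | 0 → ·
  s4 = b.(0 + 0) | (0 | 0) → =b=> s5
  s5 = (0 + 0) | (0 | 0) → ·
Reachable graph of Q (6 states):
  t0 = c.(0 + 0) + d.(0 | 0) + b.(0 + 0) | d.(0 | 0) → =b=> t1, =c=> t2, =d=> t3, =d=> t4
  t1 = (0 + 0) | d.(0 | 0) → =d=> t5
  t2 = 0 + 0 → ·
  t3 = 0 | 0 → ·
  t4 = b.(0 + 0) | (0 | 0) → =b=> t5
  t5 = (0 + 0) | (0 | 0) → ·
Coarsest stable partition (strong bisimilarity classes):
  B0 = {s0, t0}
  B1 = {s1, t1}
  B2 = {s2, s3, s5, t2, t3, t5}
  B3 = {s4, t4}
s0 ∈ B0, t0 ∈ B0 → same block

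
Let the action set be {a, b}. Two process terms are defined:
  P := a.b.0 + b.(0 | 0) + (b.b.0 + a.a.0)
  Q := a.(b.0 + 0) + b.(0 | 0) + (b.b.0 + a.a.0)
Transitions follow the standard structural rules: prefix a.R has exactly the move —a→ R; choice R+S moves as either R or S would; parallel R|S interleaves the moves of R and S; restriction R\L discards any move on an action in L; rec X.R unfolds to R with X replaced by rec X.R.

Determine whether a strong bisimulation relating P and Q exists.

P's transition system — 5 states:
  u0 = a.b.0 + b.(0 | 0) + (b.b.0 + a.a.0) → ··a··> u1, ··a··> u2, ··b··> u2, ··b··> u3
  u1 = a.0 → ··a··> u4
  u2 = b.0 → ··b··> u4
  u3 = 0 | 0 → deadlocked
  u4 = 0 → deadlocked
Q's transition system — 6 states:
  v0 = a.(b.0 + 0) + b.(0 | 0) + (b.b.0 + a.a.0) → ··a··> v1, ··a··> v2, ··b··> v3, ··b··> v4
  v1 = a.0 → ··a··> v5
  v2 = b.0 + 0 → ··b··> v5
  v3 = 0 | 0 → deadlocked
  v4 = b.0 → ··b··> v5
  v5 = 0 → deadlocked
Partition-refinement fixed point:
  B0 = {u0, v0}
  B1 = {u2, v2, v4}
  B2 = {u3, u4, v3, v5}
  B3 = {u1, v1}
u0 ∈ B0, v0 ∈ B0 → same block

YES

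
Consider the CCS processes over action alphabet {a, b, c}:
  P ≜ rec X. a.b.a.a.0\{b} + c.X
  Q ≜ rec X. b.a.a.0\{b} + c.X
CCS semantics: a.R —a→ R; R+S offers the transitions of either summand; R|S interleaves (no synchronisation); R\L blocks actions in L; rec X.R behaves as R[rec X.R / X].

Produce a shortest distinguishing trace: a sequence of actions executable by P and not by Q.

a

Reachable graph of P (5 states):
  s0 = rec X. a.b.a.a.0\{b} + c.X ⊢ --a--▸ s1, --c--▸ s0
  s1 = b.a.a.0\{b} ⊢ --b--▸ s2
  s2 = a.a.0\{b} ⊢ --a--▸ s3
  s3 = a.0\{b} ⊢ --a--▸ s4
  s4 = 0\{b} ⊢ deadlocked
Reachable graph of Q (4 states):
  t0 = rec X. b.a.a.0\{b} + c.X ⊢ --b--▸ t1, --c--▸ t0
  t1 = a.a.0\{b} ⊢ --a--▸ t2
  t2 = a.0\{b} ⊢ --a--▸ t3
  t3 = 0\{b} ⊢ deadlocked
Run σ = ⟨a⟩ on P: start {s0}
  step 1 (a): {s1}
  ✓ P
Run σ = ⟨a⟩ on Q: start {t0}
  step 1 (a): ∅  — Q cannot continue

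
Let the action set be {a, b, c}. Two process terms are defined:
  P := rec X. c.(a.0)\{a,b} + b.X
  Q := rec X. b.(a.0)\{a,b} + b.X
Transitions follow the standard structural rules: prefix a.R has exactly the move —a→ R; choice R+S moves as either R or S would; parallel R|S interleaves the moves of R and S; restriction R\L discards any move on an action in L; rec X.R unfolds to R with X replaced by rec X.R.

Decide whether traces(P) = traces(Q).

LTS(P): 2 reachable states
  p0 = rec X. c.(a.0)\{a,b} + b.X :: —b→ p0, —c→ p1
  p1 = (a.0)\{a,b} :: deadlocked
LTS(Q): 2 reachable states
  q0 = rec X. b.(a.0)\{a,b} + b.X :: —b→ q0, —b→ q1
  q1 = (a.0)\{a,b} :: deadlocked
Run σ = ⟨c⟩ on P: start {p0}
  after c @ step 1: {p1}
  ✓ P
Run σ = ⟨c⟩ on Q: start {q0}
  after c @ step 1: ∅  — Q cannot continue

NO — witness ⟨c⟩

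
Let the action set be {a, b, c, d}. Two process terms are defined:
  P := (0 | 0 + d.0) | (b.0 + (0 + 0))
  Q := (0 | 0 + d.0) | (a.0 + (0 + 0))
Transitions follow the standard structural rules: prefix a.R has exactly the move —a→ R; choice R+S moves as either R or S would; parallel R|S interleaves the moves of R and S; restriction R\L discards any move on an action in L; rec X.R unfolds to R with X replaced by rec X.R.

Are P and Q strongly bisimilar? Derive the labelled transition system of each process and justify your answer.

NO

Reachable graph of P (4 states):
  p0 = (0 | 0 + d.0) | (b.0 + (0 + 0)) → -b-> p1, -d-> p2
  p1 = (0 | 0 + d.0) | 0 → -d-> p3
  p2 = 0 | (b.0 + (0 + 0)) → -b-> p3
  p3 = 0 | 0 → ∅
Reachable graph of Q (4 states):
  q0 = (0 | 0 + d.0) | (a.0 + (0 + 0)) → -a-> q1, -d-> q2
  q1 = (0 | 0 + d.0) | 0 → -d-> q3
  q2 = 0 | (a.0 + (0 + 0)) → -a-> q3
  q3 = 0 | 0 → ∅
Coarsest stable partition (strong bisimilarity classes):
  B0 = {p0}
  B1 = {p1, q1}
  B2 = {p3, q3}
  B3 = {p2}
  B4 = {q0}
  B5 = {q2}
p0 ∈ B0, q0 ∈ B4 → different blocks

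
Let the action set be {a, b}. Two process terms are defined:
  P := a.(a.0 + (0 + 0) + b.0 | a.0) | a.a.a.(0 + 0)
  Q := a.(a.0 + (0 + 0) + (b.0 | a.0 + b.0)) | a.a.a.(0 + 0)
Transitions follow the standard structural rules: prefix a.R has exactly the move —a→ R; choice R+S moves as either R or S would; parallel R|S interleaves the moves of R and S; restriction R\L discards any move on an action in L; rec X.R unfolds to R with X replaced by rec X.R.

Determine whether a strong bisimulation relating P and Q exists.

P ≁ Q

Reachable graph of P (24 states):
  p0 = a.(a.0 + (0 + 0) + b.0 | a.0) | a.a.a.(0 + 0) ⊢ ··a··> p1, ··a··> p2
  p1 = (a.0 + (0 + 0) + b.0 | a.0) | a.a.a.(0 + 0) ⊢ ··a··> p3, ··a··> p4, ··a··> p5, ··b··> p6
  p2 = a.(a.0 + (0 + 0) + b.0 | a.0) | a.a.(0 + 0) ⊢ ··a··> p3, ··a··> p7
  p3 = (a.0 + (0 + 0) + b.0 | a.0) | a.a.(0 + 0) ⊢ ··a··> p10, ··a··> p8, ··a··> p9, ··b··> p11
  p4 = 0 | a.a.a.(0 + 0) ⊢ ··a··> p9
  p5 = b.0 | 0 | a.a.a.(0 + 0) ⊢ ··a··> p10, ··b··> p12
  p6 = 0 | a.0 | a.a.a.(0 + 0) ⊢ ··a··> p11, ··a··> p12
  p7 = a.(a.0 + (0 + 0) + b.0 | a.0) | a.(0 + 0) ⊢ ··a··> p13, ··a··> p8
  p8 = (a.0 + (0 + 0) + b.0 | a.0) | a.(0 + 0) ⊢ ··a··> p14, ··a··> p15, ··a··> p16, ··b··> p17
  p9 = 0 | a.a.(0 + 0) ⊢ ··a··> p15
  p10 = b.0 | 0 | a.a.(0 + 0) ⊢ ··a··> p16, ··b··> p18
  p11 = 0 | a.0 | a.a.(0 + 0) ⊢ ··a··> p17, ··a··> p18
  p12 = 0 | 0 | a.a.a.(0 + 0) ⊢ ··a··> p18
  p13 = a.(a.0 + (0 + 0) + b.0 | a.0) | (0 + 0) ⊢ ··a··> p14
  p14 = (a.0 + (0 + 0) + b.0 | a.0) | (0 + 0) ⊢ ··a··> p19, ··a··> p20, ··b··> p21
  p15 = 0 | a.(0 + 0) ⊢ ··a··> p19
  p16 = b.0 | 0 | a.(0 + 0) ⊢ ··a··> p20, ··b··> p22
  p17 = 0 | a.0 | a.(0 + 0) ⊢ ··a··> p21, ··a··> p22
  p18 = 0 | 0 | a.a.(0 + 0) ⊢ ··a··> p22
  p19 = 0 | (0 + 0) ⊢ ∅
  p20 = b.0 | 0 | (0 + 0) ⊢ ··b··> p23
  p21 = 0 | a.0 | (0 + 0) ⊢ ··a··> p23
  p22 = 0 | 0 | a.(0 + 0) ⊢ ··a··> p23
  p23 = 0 | 0 | (0 + 0) ⊢ ∅
Reachable graph of Q (24 states):
  q0 = a.(a.0 + (0 + 0) + (b.0 | a.0 + b.0)) | a.a.a.(0 + 0) ⊢ ··a··> q1, ··a··> q2
  q1 = (a.0 + (0 + 0) + (b.0 | a.0 + b.0)) | a.a.a.(0 + 0) ⊢ ··a··> q3, ··a··> q4, ··a··> q5, ··b··> q4, ··b··> q6
  q2 = a.(a.0 + (0 + 0) + (b.0 | a.0 + b.0)) | a.a.(0 + 0) ⊢ ··a··> q3, ··a··> q7
  q3 = (a.0 + (0 + 0) + (b.0 | a.0 + b.0)) | a.a.(0 + 0) ⊢ ··a··> q10, ··a··> q8, ··a··> q9, ··b··> q11, ··b··> q9
  q4 = 0 | a.a.a.(0 + 0) ⊢ ··a··> q9
  q5 = b.0 | 0 | a.a.a.(0 + 0) ⊢ ··a··> q10, ··b··> q12
  q6 = 0 | a.0 | a.a.a.(0 + 0) ⊢ ··a··> q11, ··a··> q12
  q7 = a.(a.0 + (0 + 0) + (b.0 | a.0 + b.0)) | a.(0 + 0) ⊢ ··a··> q13, ··a··> q8
  q8 = (a.0 + (0 + 0) + (b.0 | a.0 + b.0)) | a.(0 + 0) ⊢ ··a··> q14, ··a··> q15, ··a··> q16, ··b··> q15, ··b··> q17
  q9 = 0 | a.a.(0 + 0) ⊢ ··a··> q15
  q10 = b.0 | 0 | a.a.(0 + 0) ⊢ ··a··> q16, ··b··> q18
  q11 = 0 | a.0 | a.a.(0 + 0) ⊢ ··a··> q17, ··a··> q18
  q12 = 0 | 0 | a.a.a.(0 + 0) ⊢ ··a··> q18
  q13 = a.(a.0 + (0 + 0) + (b.0 | a.0 + b.0)) | (0 + 0) ⊢ ··a··> q14
  q14 = (a.0 + (0 + 0) + (b.0 | a.0 + b.0)) | (0 + 0) ⊢ ··a··> q19, ··a··> q20, ··b··> q19, ··b··> q21
  q15 = 0 | a.(0 + 0) ⊢ ··a··> q19
  q16 = b.0 | 0 | a.(0 + 0) ⊢ ··a··> q20, ··b··> q22
  q17 = 0 | a.0 | a.(0 + 0) ⊢ ··a··> q21, ··a··> q22
  q18 = 0 | 0 | a.a.(0 + 0) ⊢ ··a··> q22
  q19 = 0 | (0 + 0) ⊢ ∅
  q20 = b.0 | 0 | (0 + 0) ⊢ ··b··> q23
  q21 = 0 | a.0 | (0 + 0) ⊢ ··a··> q23
  q22 = 0 | 0 | a.(0 + 0) ⊢ ··a··> q23
  q23 = 0 | 0 | (0 + 0) ⊢ ∅
Coarsest stable partition (strong bisimilarity classes):
  B0 = {p0}
  B1 = {p2}
  B2 = {p3}
  B3 = {p8}
  B4 = {p15, p21, p22, q15, q21, q22}
  B5 = {p19, p23, q19, q23}
  B6 = {p16, q16}
  B7 = {p20, q20}
  B8 = {p14}
  B9 = {p17, p18, p9, q17, q18, q9}
  B10 = {p10, q10}
  B11 = {p11, p12, p4, q11, q12, q4}
  B12 = {p7}
  B13 = {p13}
  B14 = {p1}
  B15 = {p5, q5}
  B16 = {p6, q6}
  B17 = {q0}
  B18 = {q2}
  B19 = {q7}
  B20 = {q13}
  B21 = {q14}
  B22 = {q8}
  B23 = {q3}
  B24 = {q1}
p0 ∈ B0, q0 ∈ B17 → different blocks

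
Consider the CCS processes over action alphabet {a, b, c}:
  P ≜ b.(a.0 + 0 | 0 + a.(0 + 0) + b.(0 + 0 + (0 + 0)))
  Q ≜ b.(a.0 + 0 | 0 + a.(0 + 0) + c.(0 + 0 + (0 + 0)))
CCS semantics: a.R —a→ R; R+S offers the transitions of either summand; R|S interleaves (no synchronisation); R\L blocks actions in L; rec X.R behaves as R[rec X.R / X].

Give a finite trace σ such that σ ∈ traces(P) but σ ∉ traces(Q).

LTS(P): 5 reachable states
  p0 = b.(a.0 + 0 | 0 + a.(0 + 0) + b.(0 + 0 + (0 + 0))) has moves --b--▸ p1
  p1 = a.0 + 0 | 0 + a.(0 + 0) + b.(0 + 0 + (0 + 0)) has moves --a--▸ p2, --a--▸ p3, --b--▸ p4
  p2 = 0 has moves ∅
  p3 = 0 + 0 has moves ∅
  p4 = 0 + 0 + (0 + 0) has moves ∅
LTS(Q): 5 reachable states
  q0 = b.(a.0 + 0 | 0 + a.(0 + 0) + c.(0 + 0 + (0 + 0))) has moves --b--▸ q1
  q1 = a.0 + 0 | 0 + a.(0 + 0) + c.(0 + 0 + (0 + 0)) has moves --a--▸ q2, --a--▸ q3, --c--▸ q4
  q2 = 0 has moves ∅
  q3 = 0 + 0 has moves ∅
  q4 = 0 + 0 + (0 + 0) has moves ∅
Run σ = ⟨bb⟩ on P: start {p0}
  [1] b ⇒ {p1}
  [2] b ⇒ {p4}
  — P admits the full trace.
Run σ = ⟨bb⟩ on Q: start {q0}
  [1] b ⇒ {q1}
  [2] b ⇒ ∅ (Q stuck)

bb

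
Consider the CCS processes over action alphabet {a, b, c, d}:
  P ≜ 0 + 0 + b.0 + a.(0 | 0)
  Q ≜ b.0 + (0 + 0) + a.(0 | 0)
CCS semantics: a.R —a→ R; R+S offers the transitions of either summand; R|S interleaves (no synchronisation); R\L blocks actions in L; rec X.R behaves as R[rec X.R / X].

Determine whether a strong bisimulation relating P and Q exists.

Reachable graph of P (3 states):
  m0 = 0 + 0 + b.0 + a.(0 | 0) has moves =a=> m1, =b=> m2
  m1 = 0 | 0 has moves ∅
  m2 = 0 has moves ∅
Reachable graph of Q (3 states):
  n0 = b.0 + (0 + 0) + a.(0 | 0) has moves =a=> n1, =b=> n2
  n1 = 0 | 0 has moves ∅
  n2 = 0 has moves ∅
Coarsest stable partition (strong bisimilarity classes):
  B0 = {m0, n0}
  B1 = {m1, m2, n1, n2}
m0 ∈ B0, n0 ∈ B0 → same block

P ~ Q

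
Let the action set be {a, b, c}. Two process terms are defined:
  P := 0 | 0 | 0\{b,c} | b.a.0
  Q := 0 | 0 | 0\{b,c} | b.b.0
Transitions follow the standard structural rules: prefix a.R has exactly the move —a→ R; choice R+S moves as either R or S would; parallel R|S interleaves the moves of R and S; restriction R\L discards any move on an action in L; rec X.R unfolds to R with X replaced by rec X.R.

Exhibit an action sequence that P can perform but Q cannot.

ba

LTS(P): 3 reachable states
  p0 = 0 | 0 | 0\{b,c} | b.a.0 has moves --b--▸ p1
  p1 = 0 | 0 | 0\{b,c} | a.0 has moves --a--▸ p2
  p2 = 0 | 0 | 0\{b,c} | 0 has moves ·
LTS(Q): 3 reachable states
  q0 = 0 | 0 | 0\{b,c} | b.b.0 has moves --b--▸ q1
  q1 = 0 | 0 | 0\{b,c} | b.0 has moves --b--▸ q2
  q2 = 0 | 0 | 0\{b,c} | 0 has moves ·
Run σ = ⟨ba⟩ on P: start {p0}
  [1] b ⇒ {p1}
  [2] a ⇒ {p2}
  P completes σ.
Run σ = ⟨ba⟩ on Q: start {q0}
  [1] b ⇒ {q1}
  [2] a ⇒ ∅ (Q stuck)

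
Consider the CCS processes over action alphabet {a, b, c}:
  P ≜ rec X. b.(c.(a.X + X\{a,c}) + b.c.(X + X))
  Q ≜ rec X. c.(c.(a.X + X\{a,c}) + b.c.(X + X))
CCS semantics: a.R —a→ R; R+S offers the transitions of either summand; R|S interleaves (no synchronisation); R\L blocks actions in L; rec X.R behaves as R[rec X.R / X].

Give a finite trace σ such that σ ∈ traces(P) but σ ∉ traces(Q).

LTS(P): 7 reachable states
  m0 = rec X. b.(c.(a.X + X\{a,c}) + b.c.(X + X)) has moves --b--▸ m1
  m1 = c.(a.(rec X. b.(c.(a.X + X\{a,c}) + b.c.(X + X))) + (rec X. b.(c.(a.X + X\{a,c}) + b.c.(X + X)))\{a,c}) + b.c.((rec X. b.(c.(a.X + X\{a,c}) + b.c.(X + X))) + (rec X. b.(c.(a.X + X\{a,c}) + b.c.(X + X)))) has moves --b--▸ m2, --c--▸ m3
  m2 = c.((rec X. b.(c.(a.X + X\{a,c}) + b.c.(X + X))) + (rec X. b.(c.(a.X + X\{a,c}) + b.c.(X + X)))) has moves --c--▸ m4
  m3 = a.(rec X. b.(c.(a.X + X\{a,c}) + b.c.(X + X))) + (rec X. b.(c.(a.X + X\{a,c}) + b.c.(X + X)))\{a,c} has moves --a--▸ m0, --b--▸ m5
  m4 = (rec X. b.(c.(a.X + X\{a,c}) + b.c.(X + X))) + (rec X. b.(c.(a.X + X\{a,c}) + b.c.(X + X))) has moves --b--▸ m1
  m5 = (c.(a.(rec X. b.(c.(a.X + X\{a,c}) + b.c.(X + X))) + (rec X. b.(c.(a.X + X\{a,c}) + b.c.(X + X)))\{a,c}) + b.c.((rec X. b.(c.(a.X + X\{a,c}) + b.c.(X + X))) + (rec X. b.(c.(a.X + X\{a,c}) + b.c.(X + X)))))\{a,c} has moves --b--▸ m6
  m6 = (c.((rec X. b.(c.(a.X + X\{a,c}) + b.c.(X + X))) + (rec X. b.(c.(a.X + X\{a,c}) + b.c.(X + X)))))\{a,c} has moves deadlocked
LTS(Q): 5 reachable states
  n0 = rec X. c.(c.(a.X + X\{a,c}) + b.c.(X + X)) has moves --c--▸ n1
  n1 = c.(a.(rec X. c.(c.(a.X + X\{a,c}) + b.c.(X + X))) + (rec X. c.(c.(a.X + X\{a,c}) + b.c.(X + X)))\{a,c}) + b.c.((rec X. c.(c.(a.X + X\{a,c}) + b.c.(X + X))) + (rec X. c.(c.(a.X + X\{a,c}) + b.c.(X + X)))) has moves --b--▸ n2, --c--▸ n3
  n2 = c.((rec X. c.(c.(a.X + X\{a,c}) + b.c.(X + X))) + (rec X. c.(c.(a.X + X\{a,c}) + b.c.(X + X)))) has moves --c--▸ n4
  n3 = a.(rec X. c.(c.(a.X + X\{a,c}) + b.c.(X + X))) + (rec X. c.(c.(a.X + X\{a,c}) + b.c.(X + X)))\{a,c} has moves --a--▸ n0
  n4 = (rec X. c.(c.(a.X + X\{a,c}) + b.c.(X + X))) + (rec X. c.(c.(a.X + X\{a,c}) + b.c.(X + X))) has moves --c--▸ n1
Executing b from P (initial set {m0}):
  after b @ step 1: {m1}
  — P admits the full trace.
Executing b from Q (initial set {n0}):
  after b @ step 1: no successor for Q

b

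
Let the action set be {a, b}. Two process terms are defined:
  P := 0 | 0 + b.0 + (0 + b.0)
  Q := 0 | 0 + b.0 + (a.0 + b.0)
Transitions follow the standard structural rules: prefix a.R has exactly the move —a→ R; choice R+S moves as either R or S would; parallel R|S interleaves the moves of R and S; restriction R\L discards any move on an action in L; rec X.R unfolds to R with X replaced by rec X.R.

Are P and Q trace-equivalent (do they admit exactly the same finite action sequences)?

LTS(P): 2 reachable states
  s0 = 0 | 0 + b.0 + (0 + b.0) | =b=> s1
  s1 = 0 | ·
LTS(Q): 2 reachable states
  t0 = 0 | 0 + b.0 + (a.0 + b.0) | =a=> t1, =b=> t1
  t1 = 0 | ·
Executing a from Q (initial set {t0}):
  after a @ step 1: {t1}
  ✓ Q
Executing a from P (initial set {s0}):
  after a @ step 1: ∅  — P cannot continue

trace-distinct — witness ⟨a⟩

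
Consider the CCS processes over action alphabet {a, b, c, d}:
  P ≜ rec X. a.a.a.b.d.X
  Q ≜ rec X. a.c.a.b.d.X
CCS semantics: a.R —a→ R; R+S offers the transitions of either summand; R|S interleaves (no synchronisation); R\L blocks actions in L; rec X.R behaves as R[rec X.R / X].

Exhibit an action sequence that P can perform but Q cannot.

aa

LTS(P): 5 reachable states
  u0 = rec X. a.a.a.b.d.X ⊢ =a=> u1
  u1 = a.a.b.d.(rec X. a.a.a.b.d.X) ⊢ =a=> u2
  u2 = a.b.d.(rec X. a.a.a.b.d.X) ⊢ =a=> u3
  u3 = b.d.(rec X. a.a.a.b.d.X) ⊢ =b=> u4
  u4 = d.(rec X. a.a.a.b.d.X) ⊢ =d=> u0
LTS(Q): 5 reachable states
  v0 = rec X. a.c.a.b.d.X ⊢ =a=> v1
  v1 = c.a.b.d.(rec X. a.c.a.b.d.X) ⊢ =c=> v2
  v2 = a.b.d.(rec X. a.c.a.b.d.X) ⊢ =a=> v3
  v3 = b.d.(rec X. a.c.a.b.d.X) ⊢ =b=> v4
  v4 = d.(rec X. a.c.a.b.d.X) ⊢ =d=> v0
Trace ⟨aa⟩ through P, begin at {u0}:
  [1] a ⇒ {u1}
  [2] a ⇒ {u2}
  — P admits the full trace.
Trace ⟨aa⟩ through Q, begin at {v0}:
  [1] a ⇒ {v1}
  [2] a ⇒ ∅  — Q cannot continue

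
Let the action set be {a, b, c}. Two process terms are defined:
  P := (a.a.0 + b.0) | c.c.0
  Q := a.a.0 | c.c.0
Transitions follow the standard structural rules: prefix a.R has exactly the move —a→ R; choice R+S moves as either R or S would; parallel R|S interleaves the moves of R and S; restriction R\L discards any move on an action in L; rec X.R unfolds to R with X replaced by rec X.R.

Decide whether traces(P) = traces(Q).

trace-distinct — witness ⟨b⟩

LTS(P): 9 reachable states
  m0 = (a.a.0 + b.0) | c.c.0 ⊢ —a→ m1, —b→ m2, —c→ m3
  m1 = a.0 | c.c.0 ⊢ —a→ m2, —c→ m4
  m2 = 0 | c.c.0 ⊢ —c→ m5
  m3 = (a.a.0 + b.0) | c.0 ⊢ —a→ m4, —b→ m5, —c→ m6
  m4 = a.0 | c.0 ⊢ —a→ m5, —c→ m7
  m5 = 0 | c.0 ⊢ —c→ m8
  m6 = (a.a.0 + b.0) | 0 ⊢ —a→ m7, —b→ m8
  m7 = a.0 | 0 ⊢ —a→ m8
  m8 = 0 | 0 ⊢ ∅
LTS(Q): 9 reachable states
  n0 = a.a.0 | c.c.0 ⊢ —a→ n1, —c→ n2
  n1 = a.0 | c.c.0 ⊢ —a→ n3, —c→ n4
  n2 = a.a.0 | c.0 ⊢ —a→ n4, —c→ n5
  n3 = 0 | c.c.0 ⊢ —c→ n6
  n4 = a.0 | c.0 ⊢ —a→ n6, —c→ n7
  n5 = a.a.0 | 0 ⊢ —a→ n7
  n6 = 0 | c.0 ⊢ —c→ n8
  n7 = a.0 | 0 ⊢ —a→ n8
  n8 = 0 | 0 ⊢ ∅
Trace ⟨b⟩ through P, begin at {m0}:
  [1] b ⇒ {m2}
  P completes σ.
Trace ⟨b⟩ through Q, begin at {n0}:
  [1] b ⇒ no successor for Q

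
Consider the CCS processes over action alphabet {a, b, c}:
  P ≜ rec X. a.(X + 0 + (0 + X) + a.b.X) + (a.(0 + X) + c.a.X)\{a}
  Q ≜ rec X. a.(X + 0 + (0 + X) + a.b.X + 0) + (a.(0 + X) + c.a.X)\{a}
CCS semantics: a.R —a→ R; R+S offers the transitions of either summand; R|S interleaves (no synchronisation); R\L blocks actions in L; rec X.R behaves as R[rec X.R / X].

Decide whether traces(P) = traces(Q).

LTS(P): 4 reachable states
  p0 = rec X. a.(X + 0 + (0 + X) + a.b.X) + (a.(0 + X) + c.a.X)\{a} | =a=> p1, =c=> p2
  p1 = (rec X. a.(X + 0 + (0 + X) + a.b.X) + (a.(0 + X) + c.a.X)\{a}) + 0 + (0 + (rec X. a.(X + 0 + (0 + X) + a.b.X) + (a.(0 + X) + c.a.X)\{a})) + a.b.(rec X. a.(X + 0 + (0 + X) + a.b.X) + (a.(0 + X) + c.a.X)\{a}) | =a=> p1, =a=> p3, =c=> p2
  p2 = (a.(rec X. a.(X + 0 + (0 + X) + a.b.X) + (a.(0 + X) + c.a.X)\{a}))\{a} | stopped
  p3 = b.(rec X. a.(X + 0 + (0 + X) + a.b.X) + (a.(0 + X) + c.a.X)\{a}) | =b=> p0
LTS(Q): 4 reachable states
  q0 = rec X. a.(X + 0 + (0 + X) + a.b.X + 0) + (a.(0 + X) + c.a.X)\{a} | =a=> q1, =c=> q2
  q1 = (rec X. a.(X + 0 + (0 + X) + a.b.X + 0) + (a.(0 + X) + c.a.X)\{a}) + 0 + (0 + (rec X. a.(X + 0 + (0 + X) + a.b.X + 0) + (a.(0 + X) + c.a.X)\{a})) + a.b.(rec X. a.(X + 0 + (0 + X) + a.b.X + 0) + (a.(0 + X) + c.a.X)\{a}) + 0 | =a=> q1, =a=> q3, =c=> q2
  q2 = (a.(rec X. a.(X + 0 + (0 + X) + a.b.X + 0) + (a.(0 + X) + c.a.X)\{a}))\{a} | stopped
  q3 = b.(rec X. a.(X + 0 + (0 + X) + a.b.X + 0) + (a.(0 + X) + c.a.X)\{a}) | =b=> q0
Bisimilarity quotient blocks:
  B0 = {p0, q0}
  B1 = {p2, q2}
  B2 = {p1, q1}
  B3 = {p3, q3}
p0 ∈ B0, q0 ∈ B0 → same block
Bisimilar ⇒ trace-equivalent.

trace-equivalent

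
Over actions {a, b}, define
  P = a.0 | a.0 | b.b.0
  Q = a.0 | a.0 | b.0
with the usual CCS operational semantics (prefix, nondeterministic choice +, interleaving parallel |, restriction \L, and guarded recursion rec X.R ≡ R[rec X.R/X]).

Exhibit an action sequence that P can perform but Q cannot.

bb

Reachable graph of P (12 states):
  u0 = a.0 | a.0 | b.b.0 has moves =a=> u1, =a=> u2, =b=> u3
  u1 = 0 | a.0 | b.b.0 has moves =a=> u4, =b=> u5
  u2 = a.0 | 0 | b.b.0 has moves =a=> u4, =b=> u6
  u3 = a.0 | a.0 | b.0 has moves =a=> u5, =a=> u6, =b=> u7
  u4 = 0 | 0 | b.b.0 has moves =b=> u8
  u5 = 0 | a.0 | b.0 has moves =a=> u8, =b=> u9
  u6 = a.0 | 0 | b.0 has moves =a=> u8, =b=> u10
  u7 = a.0 | a.0 | 0 has moves =a=> u10, =a=> u9
  u8 = 0 | 0 | b.0 has moves =b=> u11
  u9 = 0 | a.0 | 0 has moves =a=> u11
  u10 = a.0 | 0 | 0 has moves =a=> u11
  u11 = 0 | 0 | 0 has moves stopped
Reachable graph of Q (8 states):
  v0 = a.0 | a.0 | b.0 has moves =a=> v1, =a=> v2, =b=> v3
  v1 = 0 | a.0 | b.0 has moves =a=> v4, =b=> v5
  v2 = a.0 | 0 | b.0 has moves =a=> v4, =b=> v6
  v3 = a.0 | a.0 | 0 has moves =a=> v5, =a=> v6
  v4 = 0 | 0 | b.0 has moves =b=> v7
  v5 = 0 | a.0 | 0 has moves =a=> v7
  v6 = a.0 | 0 | 0 has moves =a=> v7
  v7 = 0 | 0 | 0 has moves stopped
Executing bb from P (initial set {u0}):
  step 1 (b): {u3}
  step 2 (b): {u7}
  P completes σ.
Executing bb from Q (initial set {v0}):
  step 1 (b): {v3}
  step 2 (b): no successor for Q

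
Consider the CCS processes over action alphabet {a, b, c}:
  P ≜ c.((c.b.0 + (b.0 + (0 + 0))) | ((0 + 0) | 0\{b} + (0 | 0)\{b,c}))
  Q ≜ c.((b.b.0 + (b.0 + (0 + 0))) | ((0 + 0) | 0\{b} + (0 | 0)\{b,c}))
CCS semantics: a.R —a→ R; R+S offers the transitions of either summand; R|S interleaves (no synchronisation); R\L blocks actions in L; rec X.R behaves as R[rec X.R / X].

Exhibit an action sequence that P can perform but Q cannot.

P's transition system — 4 states:
  p0 = c.((c.b.0 + (b.0 + (0 + 0))) | ((0 + 0) | 0\{b} + (0 | 0)\{b,c})) has moves ··c··> p1
  p1 = (c.b.0 + (b.0 + (0 + 0))) | ((0 + 0) | 0\{b} + (0 | 0)\{b,c}) has moves ··b··> p2, ··c··> p3
  p2 = 0 | ((0 + 0) | 0\{b} + (0 | 0)\{b,c}) has moves ·
  p3 = b.0 | ((0 + 0) | 0\{b} + (0 | 0)\{b,c}) has moves ··b··> p2
Q's transition system — 4 states:
  q0 = c.((b.b.0 + (b.0 + (0 + 0))) | ((0 + 0) | 0\{b} + (0 | 0)\{b,c})) has moves ··c··> q1
  q1 = (b.b.0 + (b.0 + (0 + 0))) | ((0 + 0) | 0\{b} + (0 | 0)\{b,c}) has moves ··b··> q2, ··b··> q3
  q2 = 0 | ((0 + 0) | 0\{b} + (0 | 0)\{b,c}) has moves ·
  q3 = b.0 | ((0 + 0) | 0\{b} + (0 | 0)\{b,c}) has moves ··b··> q2
Executing cc from P (initial set {p0}):
  step 1 (c): {p1}
  step 2 (c): {p3}
  — P admits the full trace.
Executing cc from Q (initial set {q0}):
  step 1 (c): {q1}
  step 2 (c): ∅ (Q stuck)

cc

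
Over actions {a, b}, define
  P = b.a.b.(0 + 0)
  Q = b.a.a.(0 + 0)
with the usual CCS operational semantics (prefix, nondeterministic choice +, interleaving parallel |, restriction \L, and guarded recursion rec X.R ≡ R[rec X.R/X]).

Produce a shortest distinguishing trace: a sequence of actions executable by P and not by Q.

bab

P's transition system — 4 states:
  p0 = b.a.b.(0 + 0) → -b-> p1
  p1 = a.b.(0 + 0) → -a-> p2
  p2 = b.(0 + 0) → -b-> p3
  p3 = 0 + 0 → ·
Q's transition system — 4 states:
  q0 = b.a.a.(0 + 0) → -b-> q1
  q1 = a.a.(0 + 0) → -a-> q2
  q2 = a.(0 + 0) → -a-> q3
  q3 = 0 + 0 → ·
Run σ = ⟨bab⟩ on P: start {p0}
  step 1 (b): {p1}
  step 2 (a): {p2}
  step 3 (b): {p3}
  ✓ P
Run σ = ⟨bab⟩ on Q: start {q0}
  step 1 (b): {q1}
  step 2 (a): {q2}
  step 3 (b): ∅ (Q stuck)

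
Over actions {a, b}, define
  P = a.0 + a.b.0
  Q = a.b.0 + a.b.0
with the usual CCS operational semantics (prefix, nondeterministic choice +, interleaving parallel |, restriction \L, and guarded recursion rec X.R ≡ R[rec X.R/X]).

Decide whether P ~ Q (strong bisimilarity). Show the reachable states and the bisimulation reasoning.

P's transition system — 3 states:
  u0 = a.0 + a.b.0 ⊢ --a--▸ u1, --a--▸ u2
  u1 = 0 ⊢ ∅
  u2 = b.0 ⊢ --b--▸ u1
Q's transition system — 3 states:
  v0 = a.b.0 + a.b.0 ⊢ --a--▸ v1
  v1 = b.0 ⊢ --b--▸ v2
  v2 = 0 ⊢ ∅
Partition-refinement fixed point:
  B0 = {u0}
  B1 = {u1, v2}
  B2 = {u2, v1}
  B3 = {v0}
u0 ∈ B0, v0 ∈ B3 → different blocks

NO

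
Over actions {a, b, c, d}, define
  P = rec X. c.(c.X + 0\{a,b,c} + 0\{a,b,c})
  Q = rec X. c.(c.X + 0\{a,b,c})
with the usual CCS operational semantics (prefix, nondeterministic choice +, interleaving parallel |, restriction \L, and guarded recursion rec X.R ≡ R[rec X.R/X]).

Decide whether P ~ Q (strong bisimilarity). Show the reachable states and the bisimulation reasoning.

P ~ Q

P's transition system — 2 states:
  s0 = rec X. c.(c.X + 0\{a,b,c} + 0\{a,b,c}) ⊢ -c-> s1
  s1 = c.(rec X. c.(c.X + 0\{a,b,c} + 0\{a,b,c})) + 0\{a,b,c} + 0\{a,b,c} ⊢ -c-> s0
Q's transition system — 2 states:
  t0 = rec X. c.(c.X + 0\{a,b,c}) ⊢ -c-> t1
  t1 = c.(rec X. c.(c.X + 0\{a,b,c})) + 0\{a,b,c} ⊢ -c-> t0
Partition-refinement fixed point:
  B0 = {s0, s1, t0, t1}
s0 ∈ B0, t0 ∈ B0 → same block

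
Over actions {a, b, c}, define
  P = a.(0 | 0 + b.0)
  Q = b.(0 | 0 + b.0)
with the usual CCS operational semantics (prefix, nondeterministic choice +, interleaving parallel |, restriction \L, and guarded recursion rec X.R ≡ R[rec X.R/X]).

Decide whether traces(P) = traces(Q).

Reachable graph of P (3 states):
  p0 = a.(0 | 0 + b.0) has moves ··a··> p1
  p1 = 0 | 0 + b.0 has moves ··b··> p2
  p2 = 0 has moves deadlocked
Reachable graph of Q (3 states):
  q0 = b.(0 | 0 + b.0) has moves ··b··> q1
  q1 = 0 | 0 + b.0 has moves ··b··> q2
  q2 = 0 has moves deadlocked
Run σ = ⟨a⟩ on P: start {p0}
  after a @ step 1: {p1}
  ✓ P
Run σ = ⟨a⟩ on Q: start {q0}
  after a @ step 1: no successor for Q

NO — witness ⟨a⟩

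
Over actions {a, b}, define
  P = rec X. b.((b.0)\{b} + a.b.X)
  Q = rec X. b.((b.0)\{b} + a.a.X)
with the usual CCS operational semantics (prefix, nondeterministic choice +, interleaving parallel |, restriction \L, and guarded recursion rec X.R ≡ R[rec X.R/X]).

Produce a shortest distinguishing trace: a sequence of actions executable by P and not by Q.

bab

Reachable graph of P (3 states):
  s0 = rec X. b.((b.0)\{b} + a.b.X) → ··b··> s1
  s1 = (b.0)\{b} + a.b.(rec X. b.((b.0)\{b} + a.b.X)) → ··a··> s2
  s2 = b.(rec X. b.((b.0)\{b} + a.b.X)) → ··b··> s0
Reachable graph of Q (3 states):
  t0 = rec X. b.((b.0)\{b} + a.a.X) → ··b··> t1
  t1 = (b.0)\{b} + a.a.(rec X. b.((b.0)\{b} + a.a.X)) → ··a··> t2
  t2 = a.(rec X. b.((b.0)\{b} + a.a.X)) → ··a··> t0
Executing bab from P (initial set {s0}):
  step 1 (b): {s1}
  step 2 (a): {s2}
  step 3 (b): {s0}
  P completes σ.
Executing bab from Q (initial set {t0}):
  step 1 (b): {t1}
  step 2 (a): {t2}
  step 3 (b): ∅ (Q stuck)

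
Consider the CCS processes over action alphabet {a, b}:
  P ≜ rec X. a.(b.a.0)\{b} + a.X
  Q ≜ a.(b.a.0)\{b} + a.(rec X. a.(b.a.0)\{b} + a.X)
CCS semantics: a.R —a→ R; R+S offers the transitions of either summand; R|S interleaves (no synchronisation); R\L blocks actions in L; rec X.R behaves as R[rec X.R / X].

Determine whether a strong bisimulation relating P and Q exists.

YES

LTS(P): 2 reachable states
  u0 = rec X. a.(b.a.0)\{b} + a.X :: =a=> u0, =a=> u1
  u1 = (b.a.0)\{b} :: deadlocked
LTS(Q): 3 reachable states
  v0 = a.(b.a.0)\{b} + a.(rec X. a.(b.a.0)\{b} + a.X) :: =a=> v1, =a=> v2
  v1 = (b.a.0)\{b} :: deadlocked
  v2 = rec X. a.(b.a.0)\{b} + a.X :: =a=> v1, =a=> v2
Bisimilarity quotient blocks:
  B0 = {u0, v0, v2}
  B1 = {u1, v1}
u0 ∈ B0, v0 ∈ B0 → same block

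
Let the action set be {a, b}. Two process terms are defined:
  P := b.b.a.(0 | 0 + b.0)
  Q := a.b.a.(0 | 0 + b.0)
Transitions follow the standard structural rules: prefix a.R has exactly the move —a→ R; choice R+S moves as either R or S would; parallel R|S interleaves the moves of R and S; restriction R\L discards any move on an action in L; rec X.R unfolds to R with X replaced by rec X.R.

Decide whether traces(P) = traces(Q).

traces(P) ≠ traces(Q) — witness ⟨b⟩

Reachable graph of P (5 states):
  u0 = b.b.a.(0 | 0 + b.0) :: —b→ u1
  u1 = b.a.(0 | 0 + b.0) :: —b→ u2
  u2 = a.(0 | 0 + b.0) :: —a→ u3
  u3 = 0 | 0 + b.0 :: —b→ u4
  u4 = 0 :: ·
Reachable graph of Q (5 states):
  v0 = a.b.a.(0 | 0 + b.0) :: —a→ v1
  v1 = b.a.(0 | 0 + b.0) :: —b→ v2
  v2 = a.(0 | 0 + b.0) :: —a→ v3
  v3 = 0 | 0 + b.0 :: —b→ v4
  v4 = 0 :: ·
Trace ⟨b⟩ through P, begin at {u0}:
  [1] b ⇒ {u1}
  P completes σ.
Trace ⟨b⟩ through Q, begin at {v0}:
  [1] b ⇒ no successor for Q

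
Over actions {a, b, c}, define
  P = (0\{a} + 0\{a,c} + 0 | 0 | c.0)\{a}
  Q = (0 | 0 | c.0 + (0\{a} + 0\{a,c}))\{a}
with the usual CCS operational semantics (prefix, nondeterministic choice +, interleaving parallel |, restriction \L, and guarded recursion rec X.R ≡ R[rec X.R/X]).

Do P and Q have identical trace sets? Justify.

LTS(P): 2 reachable states
  m0 = (0\{a} + 0\{a,c} + 0 | 0 | c.0)\{a} ⊢ --c--▸ m1
  m1 = (0 | 0 | 0)\{a} ⊢ ·
LTS(Q): 2 reachable states
  n0 = (0 | 0 | c.0 + (0\{a} + 0\{a,c}))\{a} ⊢ --c--▸ n1
  n1 = (0 | 0 | 0)\{a} ⊢ ·
Bisimilarity quotient blocks:
  B0 = {m0, n0}
  B1 = {m1, n1}
m0 ∈ B0, n0 ∈ B0 → same block
Bisimilar ⇒ trace-equivalent.

traces(P) = traces(Q)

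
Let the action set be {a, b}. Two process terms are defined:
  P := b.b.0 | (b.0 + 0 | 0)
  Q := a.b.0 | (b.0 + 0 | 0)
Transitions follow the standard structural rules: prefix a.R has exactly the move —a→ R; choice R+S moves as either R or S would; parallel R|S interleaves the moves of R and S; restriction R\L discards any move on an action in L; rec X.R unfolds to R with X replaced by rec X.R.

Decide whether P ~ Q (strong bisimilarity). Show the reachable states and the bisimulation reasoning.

P ≁ Q

P's transition system — 6 states:
  p0 = b.b.0 | (b.0 + 0 | 0) | -b-> p1, -b-> p2
  p1 = b.0 | (b.0 + 0 | 0) | -b-> p3, -b-> p4
  p2 = b.b.0 | 0 | -b-> p4
  p3 = 0 | (b.0 + 0 | 0) | -b-> p5
  p4 = b.0 | 0 | -b-> p5
  p5 = 0 | 0 | ·
Q's transition system — 6 states:
  q0 = a.b.0 | (b.0 + 0 | 0) | -a-> q1, -b-> q2
  q1 = b.0 | (b.0 + 0 | 0) | -b-> q3, -b-> q4
  q2 = a.b.0 | 0 | -a-> q4
  q3 = 0 | (b.0 + 0 | 0) | -b-> q5
  q4 = b.0 | 0 | -b-> q5
  q5 = 0 | 0 | ·
Partition-refinement fixed point:
  B0 = {p0}
  B1 = {p1, p2, q1}
  B2 = {p3, p4, q3, q4}
  B3 = {p5, q5}
  B4 = {q0}
  B5 = {q2}
p0 ∈ B0, q0 ∈ B4 → different blocks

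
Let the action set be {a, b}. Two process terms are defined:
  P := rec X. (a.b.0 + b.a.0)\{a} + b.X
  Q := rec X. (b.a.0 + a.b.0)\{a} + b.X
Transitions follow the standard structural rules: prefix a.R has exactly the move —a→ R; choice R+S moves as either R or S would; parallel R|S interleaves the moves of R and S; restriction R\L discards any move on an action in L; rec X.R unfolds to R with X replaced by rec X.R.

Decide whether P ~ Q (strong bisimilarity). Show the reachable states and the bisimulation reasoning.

YES

Reachable graph of P (2 states):
  s0 = rec X. (a.b.0 + b.a.0)\{a} + b.X :: --b--▸ s0, --b--▸ s1
  s1 = (a.0)\{a} :: ∅
Reachable graph of Q (2 states):
  t0 = rec X. (b.a.0 + a.b.0)\{a} + b.X :: --b--▸ t0, --b--▸ t1
  t1 = (a.0)\{a} :: ∅
Partition-refinement fixed point:
  B0 = {s0, t0}
  B1 = {s1, t1}
s0 ∈ B0, t0 ∈ B0 → same block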